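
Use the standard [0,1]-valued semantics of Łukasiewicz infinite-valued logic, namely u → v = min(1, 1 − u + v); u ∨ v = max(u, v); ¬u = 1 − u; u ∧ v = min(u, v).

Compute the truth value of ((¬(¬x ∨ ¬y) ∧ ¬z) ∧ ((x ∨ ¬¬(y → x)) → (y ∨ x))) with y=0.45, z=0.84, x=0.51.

¬x: Łukasiewicz ¬ gives 1 − 0.51 = 0.49
¬y: Łukasiewicz ¬ gives 1 − 0.45 = 0.55
(¬x ∨ ¬y) = max(0.49, 0.55) = 0.55
¬(¬x ∨ ¬y): Łukasiewicz ¬ gives 1 − 0.55 = 0.45
¬z: Łukasiewicz ¬ gives 1 − 0.84 = 0.16
(¬(¬x ∨ ¬y) ∧ ¬z) = min(0.45, 0.16) = 0.16
(y → x): min(1, 1 − 0.45 + 0.51) = 1
¬(y → x): Łukasiewicz ¬ gives 1 − 1 = 0
¬¬(y → x): Łukasiewicz ¬ gives 1 − 0 = 1
(x ∨ ¬¬(y → x)) = max(0.51, 1) = 1
(y ∨ x) = max(0.45, 0.51) = 0.51
((x ∨ ¬¬(y → x)) → (y ∨ x)): min(1, 1 − 1 + 0.51) = 0.51
((¬(¬x ∨ ¬y) ∧ ¬z) ∧ ((x ∨ ¬¬(y → x)) → (y ∨ x))) = min(0.16, 0.51) = 0.16

0.16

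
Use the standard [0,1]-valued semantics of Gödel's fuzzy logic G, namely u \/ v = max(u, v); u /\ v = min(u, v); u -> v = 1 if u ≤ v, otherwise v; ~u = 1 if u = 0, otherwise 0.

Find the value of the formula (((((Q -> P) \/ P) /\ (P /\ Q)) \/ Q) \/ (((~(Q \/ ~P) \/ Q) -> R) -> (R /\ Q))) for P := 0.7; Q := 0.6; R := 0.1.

(Q -> P): 0.6 ≤ 0.7, so result = 1
((Q -> P) \/ P) = max(1, 0.7) = 1
(P /\ Q) = min(0.7, 0.6) = 0.6
(((Q -> P) \/ P) /\ (P /\ Q)) = min(1, 0.6) = 0.6
((((Q -> P) \/ P) /\ (P /\ Q)) \/ Q) = max(0.6, 0.6) = 0.6
~P: Gödel ¬ of 0.7 = 0 (operand ≠ 0)
(Q \/ ~P) = max(0.6, 0) = 0.6
~(Q \/ ~P): Gödel ¬ of 0.6 = 0 (operand ≠ 0)
(~(Q \/ ~P) \/ Q) = max(0, 0.6) = 0.6
((~(Q \/ ~P) \/ Q) -> R): 0.6 > 0.1, so result = 0.1
(R /\ Q) = min(0.1, 0.6) = 0.1
(((~(Q \/ ~P) \/ Q) -> R) -> (R /\ Q)): 0.1 ≤ 0.1, so result = 1
(((((Q -> P) \/ P) /\ (P /\ Q)) \/ Q) \/ (((~(Q \/ ~P) \/ Q) -> R) -> (R /\ Q))) = max(0.6, 1) = 1

1.00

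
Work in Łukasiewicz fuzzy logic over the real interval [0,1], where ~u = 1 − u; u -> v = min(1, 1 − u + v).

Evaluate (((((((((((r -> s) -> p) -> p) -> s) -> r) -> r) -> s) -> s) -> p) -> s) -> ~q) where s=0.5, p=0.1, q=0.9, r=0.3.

0.20

(r -> s): min(1, 1 − 0.3 + 0.5) = 1
((r -> s) -> p): min(1, 1 − 1 + 0.1) = 0.1
(((r -> s) -> p) -> p): min(1, 1 − 0.1 + 0.1) = 1
((((r -> s) -> p) -> p) -> s): min(1, 1 − 1 + 0.5) = 0.5
(((((r -> s) -> p) -> p) -> s) -> r): min(1, 1 − 0.5 + 0.3) = 0.8
((((((r -> s) -> p) -> p) -> s) -> r) -> r): min(1, 1 − 0.8 + 0.3) = 0.5
(((((((r -> s) -> p) -> p) -> s) -> r) -> r) -> s): min(1, 1 − 0.5 + 0.5) = 1
((((((((r -> s) -> p) -> p) -> s) -> r) -> r) -> s) -> s): min(1, 1 − 1 + 0.5) = 0.5
(((((((((r -> s) -> p) -> p) -> s) -> r) -> r) -> s) -> s) -> p): min(1, 1 − 0.5 + 0.1) = 0.6
((((((((((r -> s) -> p) -> p) -> s) -> r) -> r) -> s) -> s) -> p) -> s): min(1, 1 − 0.6 + 0.5) = 0.9
~q: Łukasiewicz ¬ gives 1 − 0.9 = 0.1
(((((((((((r -> s) -> p) -> p) -> s) -> r) -> r) -> s) -> s) -> p) -> s) -> ~q): min(1, 1 − 0.9 + 0.1) = 0.2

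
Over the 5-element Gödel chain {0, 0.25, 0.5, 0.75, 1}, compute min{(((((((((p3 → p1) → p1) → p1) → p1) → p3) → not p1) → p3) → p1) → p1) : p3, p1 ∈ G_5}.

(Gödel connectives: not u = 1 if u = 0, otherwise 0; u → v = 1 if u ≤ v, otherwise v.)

The minimum is attained at p3 = 0, p1 = 0:
  (p3 → p1): 0 ≤ 0, so result = 1
  ((p3 → p1) → p1): 1 > 0, so result = 0
  (((p3 → p1) → p1) → p1): 0 ≤ 0, so result = 1
  ((((p3 → p1) → p1) → p1) → p1): 1 > 0, so result = 0
  (((((p3 → p1) → p1) → p1) → p1) → p3): 0 ≤ 0, so result = 1
  not p1: Gödel ¬ of 0 = 1 (operand is 0)
  ((((((p3 → p1) → p1) → p1) → p1) → p3) → not p1): 1 ≤ 1, so result = 1
  (((((((p3 → p1) → p1) → p1) → p1) → p3) → not p1) → p3): 1 > 0, so result = 0
  ((((((((p3 → p1) → p1) → p1) → p1) → p3) → not p1) → p3) → p1): 0 ≤ 0, so result = 1
  (((((((((p3 → p1) → p1) → p1) → p1) → p3) → not p1) → p3) → p1) → p1): 1 > 0, so result = 0
Checking all 25 assignments confirms none give a value below 0.00.

0.00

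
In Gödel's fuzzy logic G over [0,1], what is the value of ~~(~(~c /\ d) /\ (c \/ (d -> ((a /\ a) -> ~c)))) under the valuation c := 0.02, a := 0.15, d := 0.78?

~c: Gödel ¬ of 0.02 = 0 (operand ≠ 0)
(~c /\ d) = min(0, 0.78) = 0
~(~c /\ d): Gödel ¬ of 0 = 1 (operand is 0)
(a /\ a) = min(0.15, 0.15) = 0.15
~c: Gödel ¬ of 0.02 = 0 (operand ≠ 0)
((a /\ a) -> ~c): 0.15 > 0, so result = 0
(d -> ((a /\ a) -> ~c)): 0.78 > 0, so result = 0
(c \/ (d -> ((a /\ a) -> ~c))) = max(0.02, 0) = 0.02
(~(~c /\ d) /\ (c \/ (d -> ((a /\ a) -> ~c)))) = min(1, 0.02) = 0.02
~(~(~c /\ d) /\ (c \/ (d -> ((a /\ a) -> ~c)))): Gödel ¬ of 0.02 = 0 (operand ≠ 0)
~~(~(~c /\ d) /\ (c \/ (d -> ((a /\ a) -> ~c)))): Gödel ¬ of 0 = 1 (operand is 0)

1.00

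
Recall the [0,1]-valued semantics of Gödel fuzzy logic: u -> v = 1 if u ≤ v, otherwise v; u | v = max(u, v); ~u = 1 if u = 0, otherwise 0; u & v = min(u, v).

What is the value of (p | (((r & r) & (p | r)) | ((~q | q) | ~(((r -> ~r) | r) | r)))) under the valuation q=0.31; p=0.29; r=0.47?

0.47

(r & r) = min(0.47, 0.47) = 0.47
(p | r) = max(0.29, 0.47) = 0.47
((r & r) & (p | r)) = min(0.47, 0.47) = 0.47
~q: Gödel ¬ of 0.31 = 0 (operand ≠ 0)
(~q | q) = max(0, 0.31) = 0.31
~r: Gödel ¬ of 0.47 = 0 (operand ≠ 0)
(r -> ~r): 0.47 > 0, so result = 0
((r -> ~r) | r) = max(0, 0.47) = 0.47
(((r -> ~r) | r) | r) = max(0.47, 0.47) = 0.47
~(((r -> ~r) | r) | r): Gödel ¬ of 0.47 = 0 (operand ≠ 0)
((~q | q) | ~(((r -> ~r) | r) | r)) = max(0.31, 0) = 0.31
(((r & r) & (p | r)) | ((~q | q) | ~(((r -> ~r) | r) | r))) = max(0.47, 0.31) = 0.47
(p | (((r & r) & (p | r)) | ((~q | q) | ~(((r -> ~r) | r) | r)))) = max(0.29, 0.47) = 0.47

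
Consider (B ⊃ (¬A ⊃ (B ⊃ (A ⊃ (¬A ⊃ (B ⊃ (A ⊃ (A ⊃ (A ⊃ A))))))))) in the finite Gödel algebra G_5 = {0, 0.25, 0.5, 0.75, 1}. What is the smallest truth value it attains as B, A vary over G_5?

1.00

Every assignment gives 1. For instance at B = 0, A = 0:
  ¬A: Gödel ¬ of 0 = 1 (operand is 0)
  ¬A: Gödel ¬ of 0 = 1 (operand is 0)
  (A ⊃ A): 0 ≤ 0, so result = 1
  (A ⊃ (A ⊃ A)): 0 ≤ 1, so result = 1
  (A ⊃ (A ⊃ (A ⊃ A))): 0 ≤ 1, so result = 1
  (B ⊃ (A ⊃ (A ⊃ (A ⊃ A)))): 0 ≤ 1, so result = 1
  (¬A ⊃ (B ⊃ (A ⊃ (A ⊃ (A ⊃ A))))): 1 ≤ 1, so result = 1
  (A ⊃ (¬A ⊃ (B ⊃ (A ⊃ (A ⊃ (A ⊃ A)))))): 0 ≤ 1, so result = 1
  (B ⊃ (A ⊃ (¬A ⊃ (B ⊃ (A ⊃ (A ⊃ (A ⊃ A))))))): 0 ≤ 1, so result = 1
  (¬A ⊃ (B ⊃ (A ⊃ (¬A ⊃ (B ⊃ (A ⊃ (A ⊃ (A ⊃ A)))))))): 1 ≤ 1, so result = 1
  (B ⊃ (¬A ⊃ (B ⊃ (A ⊃ (¬A ⊃ (B ⊃ (A ⊃ (A ⊃ (A ⊃ A))))))))): 0 ≤ 1, so result = 1
All 25 assignments give value 1 — the formula is a G_5-tautology.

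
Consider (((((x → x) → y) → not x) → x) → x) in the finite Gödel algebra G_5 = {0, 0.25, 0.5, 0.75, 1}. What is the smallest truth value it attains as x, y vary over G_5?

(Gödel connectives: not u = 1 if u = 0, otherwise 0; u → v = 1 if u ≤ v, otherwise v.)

The minimum is attained at x = 0.25, y = 0.25:
  (x → x): 0.25 ≤ 0.25, so result = 1
  ((x → x) → y): 1 > 0.25, so result = 0.25
  not x: Gödel ¬ of 0.25 = 0 (operand ≠ 0)
  (((x → x) → y) → not x): 0.25 > 0, so result = 0
  ((((x → x) → y) → not x) → x): 0 ≤ 0.25, so result = 1
  (((((x → x) → y) → not x) → x) → x): 1 > 0.25, so result = 0.25
Checking all 25 assignments confirms none give a value below 0.25.

0.25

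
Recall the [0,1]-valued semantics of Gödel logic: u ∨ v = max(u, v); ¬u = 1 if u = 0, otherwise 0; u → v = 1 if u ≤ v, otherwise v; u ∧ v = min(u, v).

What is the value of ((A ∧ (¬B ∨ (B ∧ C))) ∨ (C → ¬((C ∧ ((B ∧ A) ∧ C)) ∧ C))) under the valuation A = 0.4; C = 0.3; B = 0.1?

0.10

¬B: Gödel ¬ of 0.1 = 0 (operand ≠ 0)
(B ∧ C) = min(0.1, 0.3) = 0.1
(¬B ∨ (B ∧ C)) = max(0, 0.1) = 0.1
(A ∧ (¬B ∨ (B ∧ C))) = min(0.4, 0.1) = 0.1
(B ∧ A) = min(0.1, 0.4) = 0.1
((B ∧ A) ∧ C) = min(0.1, 0.3) = 0.1
(C ∧ ((B ∧ A) ∧ C)) = min(0.3, 0.1) = 0.1
((C ∧ ((B ∧ A) ∧ C)) ∧ C) = min(0.1, 0.3) = 0.1
¬((C ∧ ((B ∧ A) ∧ C)) ∧ C): Gödel ¬ of 0.1 = 0 (operand ≠ 0)
(C → ¬((C ∧ ((B ∧ A) ∧ C)) ∧ C)): 0.3 > 0, so result = 0
((A ∧ (¬B ∨ (B ∧ C))) ∨ (C → ¬((C ∧ ((B ∧ A) ∧ C)) ∧ C))) = max(0.1, 0) = 0.1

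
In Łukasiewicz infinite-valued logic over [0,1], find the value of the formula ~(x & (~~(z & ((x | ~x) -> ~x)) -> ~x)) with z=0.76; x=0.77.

0.23

~x: Łukasiewicz ¬ gives 1 − 0.77 = 0.23
(x | ~x) = max(0.77, 0.23) = 0.77
~x: Łukasiewicz ¬ gives 1 − 0.77 = 0.23
((x | ~x) -> ~x): min(1, 1 − 0.77 + 0.23) = 0.46
(z & ((x | ~x) -> ~x)) = min(0.76, 0.46) = 0.46
~(z & ((x | ~x) -> ~x)): Łukasiewicz ¬ gives 1 − 0.46 = 0.54
~~(z & ((x | ~x) -> ~x)): Łukasiewicz ¬ gives 1 − 0.54 = 0.46
~x: Łukasiewicz ¬ gives 1 − 0.77 = 0.23
(~~(z & ((x | ~x) -> ~x)) -> ~x): min(1, 1 − 0.46 + 0.23) = 0.77
(x & (~~(z & ((x | ~x) -> ~x)) -> ~x)) = min(0.77, 0.77) = 0.77
~(x & (~~(z & ((x | ~x) -> ~x)) -> ~x)): Łukasiewicz ¬ gives 1 − 0.77 = 0.23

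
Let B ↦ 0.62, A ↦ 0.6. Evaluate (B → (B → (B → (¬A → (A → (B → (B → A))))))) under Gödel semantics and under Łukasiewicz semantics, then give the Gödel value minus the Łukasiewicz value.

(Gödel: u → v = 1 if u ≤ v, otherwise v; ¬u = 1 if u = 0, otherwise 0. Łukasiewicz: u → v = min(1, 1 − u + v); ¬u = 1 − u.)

Gödel evaluation:
  ¬A: Gödel ¬ of 0.6 = 0 (operand ≠ 0)
  (B → A): 0.62 > 0.6, so result = 0.6
  (B → (B → A)): 0.62 > 0.6, so result = 0.6
  (A → (B → (B → A))): 0.6 ≤ 0.6, so result = 1
  (¬A → (A → (B → (B → A)))): 0 ≤ 1, so result = 1
  (B → (¬A → (A → (B → (B → A))))): 0.62 ≤ 1, so result = 1
  (B → (B → (¬A → (A → (B → (B → A)))))): 0.62 ≤ 1, so result = 1
  (B → (B → (B → (¬A → (A → (B → (B → A))))))): 0.62 ≤ 1, so result = 1
  Gödel value = 1
Łukasiewicz evaluation:
  ¬A: Łukasiewicz ¬ gives 1 − 0.6 = 0.4
  (B → A): min(1, 1 − 0.62 + 0.6) = 0.98
  (B → (B → A)): min(1, 1 − 0.62 + 0.98) = 1
  (A → (B → (B → A))): min(1, 1 − 0.6 + 1) = 1
  (¬A → (A → (B → (B → A)))): min(1, 1 − 0.4 + 1) = 1
  (B → (¬A → (A → (B → (B → A))))): min(1, 1 − 0.62 + 1) = 1
  (B → (B → (¬A → (A → (B → (B → A)))))): min(1, 1 − 0.62 + 1) = 1
  (B → (B → (B → (¬A → (A → (B → (B → A))))))): min(1, 1 − 0.62 + 1) = 1
  Łukasiewicz value = 1
Difference: 1 − 1 = 0.00

0.00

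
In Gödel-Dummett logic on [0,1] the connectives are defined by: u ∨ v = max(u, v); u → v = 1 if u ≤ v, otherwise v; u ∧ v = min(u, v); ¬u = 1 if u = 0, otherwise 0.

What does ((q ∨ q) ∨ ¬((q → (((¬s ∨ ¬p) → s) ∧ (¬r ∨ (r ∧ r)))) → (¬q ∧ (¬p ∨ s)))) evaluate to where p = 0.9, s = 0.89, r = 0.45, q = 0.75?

(q ∨ q) = max(0.75, 0.75) = 0.75
¬s: Gödel ¬ of 0.89 = 0 (operand ≠ 0)
¬p: Gödel ¬ of 0.9 = 0 (operand ≠ 0)
(¬s ∨ ¬p) = max(0, 0) = 0
((¬s ∨ ¬p) → s): 0 ≤ 0.89, so result = 1
¬r: Gödel ¬ of 0.45 = 0 (operand ≠ 0)
(r ∧ r) = min(0.45, 0.45) = 0.45
(¬r ∨ (r ∧ r)) = max(0, 0.45) = 0.45
(((¬s ∨ ¬p) → s) ∧ (¬r ∨ (r ∧ r))) = min(1, 0.45) = 0.45
(q → (((¬s ∨ ¬p) → s) ∧ (¬r ∨ (r ∧ r)))): 0.75 > 0.45, so result = 0.45
¬q: Gödel ¬ of 0.75 = 0 (operand ≠ 0)
¬p: Gödel ¬ of 0.9 = 0 (operand ≠ 0)
(¬p ∨ s) = max(0, 0.89) = 0.89
(¬q ∧ (¬p ∨ s)) = min(0, 0.89) = 0
((q → (((¬s ∨ ¬p) → s) ∧ (¬r ∨ (r ∧ r)))) → (¬q ∧ (¬p ∨ s))): 0.45 > 0, so result = 0
¬((q → (((¬s ∨ ¬p) → s) ∧ (¬r ∨ (r ∧ r)))) → (¬q ∧ (¬p ∨ s))): Gödel ¬ of 0 = 1 (operand is 0)
((q ∨ q) ∨ ¬((q → (((¬s ∨ ¬p) → s) ∧ (¬r ∨ (r ∧ r)))) → (¬q ∧ (¬p ∨ s)))) = max(0.75, 1) = 1

1.00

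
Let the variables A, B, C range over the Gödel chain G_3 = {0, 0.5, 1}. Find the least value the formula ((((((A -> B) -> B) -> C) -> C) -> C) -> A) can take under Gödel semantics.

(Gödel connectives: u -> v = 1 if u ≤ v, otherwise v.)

0.00

The minimum is attained at A = 0, B = 0, C = 0:
  (A -> B): 0 ≤ 0, so result = 1
  ((A -> B) -> B): 1 > 0, so result = 0
  (((A -> B) -> B) -> C): 0 ≤ 0, so result = 1
  ((((A -> B) -> B) -> C) -> C): 1 > 0, so result = 0
  (((((A -> B) -> B) -> C) -> C) -> C): 0 ≤ 0, so result = 1
  ((((((A -> B) -> B) -> C) -> C) -> C) -> A): 1 > 0, so result = 0
Checking all 27 assignments confirms none give a value below 0.00.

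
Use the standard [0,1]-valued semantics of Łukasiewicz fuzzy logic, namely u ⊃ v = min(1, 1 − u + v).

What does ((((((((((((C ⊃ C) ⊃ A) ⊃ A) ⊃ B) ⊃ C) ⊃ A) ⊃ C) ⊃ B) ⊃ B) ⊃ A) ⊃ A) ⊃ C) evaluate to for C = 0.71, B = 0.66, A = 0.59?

(C ⊃ C): min(1, 1 − 0.71 + 0.71) = 1
((C ⊃ C) ⊃ A): min(1, 1 − 1 + 0.59) = 0.59
(((C ⊃ C) ⊃ A) ⊃ A): min(1, 1 − 0.59 + 0.59) = 1
((((C ⊃ C) ⊃ A) ⊃ A) ⊃ B): min(1, 1 − 1 + 0.66) = 0.66
(((((C ⊃ C) ⊃ A) ⊃ A) ⊃ B) ⊃ C): min(1, 1 − 0.66 + 0.71) = 1
((((((C ⊃ C) ⊃ A) ⊃ A) ⊃ B) ⊃ C) ⊃ A): min(1, 1 − 1 + 0.59) = 0.59
(((((((C ⊃ C) ⊃ A) ⊃ A) ⊃ B) ⊃ C) ⊃ A) ⊃ C): min(1, 1 − 0.59 + 0.71) = 1
((((((((C ⊃ C) ⊃ A) ⊃ A) ⊃ B) ⊃ C) ⊃ A) ⊃ C) ⊃ B): min(1, 1 − 1 + 0.66) = 0.66
(((((((((C ⊃ C) ⊃ A) ⊃ A) ⊃ B) ⊃ C) ⊃ A) ⊃ C) ⊃ B) ⊃ B): min(1, 1 − 0.66 + 0.66) = 1
((((((((((C ⊃ C) ⊃ A) ⊃ A) ⊃ B) ⊃ C) ⊃ A) ⊃ C) ⊃ B) ⊃ B) ⊃ A): min(1, 1 − 1 + 0.59) = 0.59
(((((((((((C ⊃ C) ⊃ A) ⊃ A) ⊃ B) ⊃ C) ⊃ A) ⊃ C) ⊃ B) ⊃ B) ⊃ A) ⊃ A): min(1, 1 − 0.59 + 0.59) = 1
((((((((((((C ⊃ C) ⊃ A) ⊃ A) ⊃ B) ⊃ C) ⊃ A) ⊃ C) ⊃ B) ⊃ B) ⊃ A) ⊃ A) ⊃ C): min(1, 1 − 1 + 0.71) = 0.71

0.71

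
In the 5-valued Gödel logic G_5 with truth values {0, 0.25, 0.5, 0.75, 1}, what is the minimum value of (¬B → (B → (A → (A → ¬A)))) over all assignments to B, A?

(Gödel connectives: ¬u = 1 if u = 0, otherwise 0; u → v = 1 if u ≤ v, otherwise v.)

1.00

Every assignment gives 1. For instance at B = 0, A = 0:
  ¬B: Gödel ¬ of 0 = 1 (operand is 0)
  ¬A: Gödel ¬ of 0 = 1 (operand is 0)
  (A → ¬A): 0 ≤ 1, so result = 1
  (A → (A → ¬A)): 0 ≤ 1, so result = 1
  (B → (A → (A → ¬A))): 0 ≤ 1, so result = 1
  (¬B → (B → (A → (A → ¬A)))): 1 ≤ 1, so result = 1
All 25 assignments give value 1 — the formula is a G_5-tautology.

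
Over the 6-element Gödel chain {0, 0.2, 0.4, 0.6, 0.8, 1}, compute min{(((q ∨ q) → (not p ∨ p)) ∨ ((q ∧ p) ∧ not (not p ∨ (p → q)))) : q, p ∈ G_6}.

The minimum is attained at q = 0.4, p = 0.2:
  (q ∨ q) = max(0.4, 0.4) = 0.4
  not p: Gödel ¬ of 0.2 = 0 (operand ≠ 0)
  (not p ∨ p) = max(0, 0.2) = 0.2
  ((q ∨ q) → (not p ∨ p)): 0.4 > 0.2, so result = 0.2
  (q ∧ p) = min(0.4, 0.2) = 0.2
  not p: Gödel ¬ of 0.2 = 0 (operand ≠ 0)
  (p → q): 0.2 ≤ 0.4, so result = 1
  (not p ∨ (p → q)) = max(0, 1) = 1
  not (not p ∨ (p → q)): Gödel ¬ of 1 = 0 (operand ≠ 0)
  ((q ∧ p) ∧ not (not p ∨ (p → q))) = min(0.2, 0) = 0
  (((q ∨ q) → (not p ∨ p)) ∨ ((q ∧ p) ∧ not (not p ∨ (p → q)))) = max(0.2, 0) = 0.2
Checking all 36 assignments confirms none give a value below 0.20.

0.20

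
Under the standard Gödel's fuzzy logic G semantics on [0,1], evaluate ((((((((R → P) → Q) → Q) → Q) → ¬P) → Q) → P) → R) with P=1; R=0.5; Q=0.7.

0.50

(R → P): 0.5 ≤ 1, so result = 1
((R → P) → Q): 1 > 0.7, so result = 0.7
(((R → P) → Q) → Q): 0.7 ≤ 0.7, so result = 1
((((R → P) → Q) → Q) → Q): 1 > 0.7, so result = 0.7
¬P: Gödel ¬ of 1 = 0 (operand ≠ 0)
(((((R → P) → Q) → Q) → Q) → ¬P): 0.7 > 0, so result = 0
((((((R → P) → Q) → Q) → Q) → ¬P) → Q): 0 ≤ 0.7, so result = 1
(((((((R → P) → Q) → Q) → Q) → ¬P) → Q) → P): 1 ≤ 1, so result = 1
((((((((R → P) → Q) → Q) → Q) → ¬P) → Q) → P) → R): 1 > 0.5, so result = 0.5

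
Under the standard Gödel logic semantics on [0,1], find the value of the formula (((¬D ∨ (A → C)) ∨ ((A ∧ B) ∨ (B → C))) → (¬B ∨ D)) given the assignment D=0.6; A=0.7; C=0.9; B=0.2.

¬D: Gödel ¬ of 0.6 = 0 (operand ≠ 0)
(A → C): 0.7 ≤ 0.9, so result = 1
(¬D ∨ (A → C)) = max(0, 1) = 1
(A ∧ B) = min(0.7, 0.2) = 0.2
(B → C): 0.2 ≤ 0.9, so result = 1
((A ∧ B) ∨ (B → C)) = max(0.2, 1) = 1
((¬D ∨ (A → C)) ∨ ((A ∧ B) ∨ (B → C))) = max(1, 1) = 1
¬B: Gödel ¬ of 0.2 = 0 (operand ≠ 0)
(¬B ∨ D) = max(0, 0.6) = 0.6
(((¬D ∨ (A → C)) ∨ ((A ∧ B) ∨ (B → C))) → (¬B ∨ D)): 1 > 0.6, so result = 0.6

0.60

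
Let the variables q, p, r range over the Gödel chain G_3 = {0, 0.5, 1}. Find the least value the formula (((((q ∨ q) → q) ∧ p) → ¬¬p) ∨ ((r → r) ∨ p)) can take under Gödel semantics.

1.00

Every assignment gives 1. For instance at q = 0, p = 0, r = 0:
  (q ∨ q) = max(0, 0) = 0
  ((q ∨ q) → q): 0 ≤ 0, so result = 1
  (((q ∨ q) → q) ∧ p) = min(1, 0) = 0
  ¬p: Gödel ¬ of 0 = 1 (operand is 0)
  ¬¬p: Gödel ¬ of 1 = 0 (operand ≠ 0)
  ((((q ∨ q) → q) ∧ p) → ¬¬p): 0 ≤ 0, so result = 1
  (r → r): 0 ≤ 0, so result = 1
  ((r → r) ∨ p) = max(1, 0) = 1
  (((((q ∨ q) → q) ∧ p) → ¬¬p) ∨ ((r → r) ∨ p)) = max(1, 1) = 1
All 27 assignments give value 1 — the formula is a G_3-tautology.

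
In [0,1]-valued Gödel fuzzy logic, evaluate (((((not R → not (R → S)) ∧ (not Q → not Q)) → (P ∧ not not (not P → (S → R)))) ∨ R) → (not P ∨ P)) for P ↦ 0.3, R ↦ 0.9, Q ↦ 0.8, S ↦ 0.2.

not R: Gödel ¬ of 0.9 = 0 (operand ≠ 0)
(R → S): 0.9 > 0.2, so result = 0.2
not (R → S): Gödel ¬ of 0.2 = 0 (operand ≠ 0)
(not R → not (R → S)): 0 ≤ 0, so result = 1
not Q: Gödel ¬ of 0.8 = 0 (operand ≠ 0)
not Q: Gödel ¬ of 0.8 = 0 (operand ≠ 0)
(not Q → not Q): 0 ≤ 0, so result = 1
((not R → not (R → S)) ∧ (not Q → not Q)) = min(1, 1) = 1
not P: Gödel ¬ of 0.3 = 0 (operand ≠ 0)
(S → R): 0.2 ≤ 0.9, so result = 1
(not P → (S → R)): 0 ≤ 1, so result = 1
not (not P → (S → R)): Gödel ¬ of 1 = 0 (operand ≠ 0)
not not (not P → (S → R)): Gödel ¬ of 0 = 1 (operand is 0)
(P ∧ not not (not P → (S → R))) = min(0.3, 1) = 0.3
(((not R → not (R → S)) ∧ (not Q → not Q)) → (P ∧ not not (not P → (S → R)))): 1 > 0.3, so result = 0.3
((((not R → not (R → S)) ∧ (not Q → not Q)) → (P ∧ not not (not P → (S → R)))) ∨ R) = max(0.3, 0.9) = 0.9
not P: Gödel ¬ of 0.3 = 0 (operand ≠ 0)
(not P ∨ P) = max(0, 0.3) = 0.3
(((((not R → not (R → S)) ∧ (not Q → not Q)) → (P ∧ not not (not P → (S → R)))) ∨ R) → (not P ∨ P)): 0.9 > 0.3, so result = 0.3

0.30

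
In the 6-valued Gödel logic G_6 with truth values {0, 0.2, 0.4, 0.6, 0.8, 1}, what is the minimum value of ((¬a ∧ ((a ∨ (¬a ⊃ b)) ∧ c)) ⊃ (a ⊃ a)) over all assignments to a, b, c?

1.00

Every assignment gives 1. For instance at a = 0, b = 0, c = 0:
  ¬a: Gödel ¬ of 0 = 1 (operand is 0)
  ¬a: Gödel ¬ of 0 = 1 (operand is 0)
  (¬a ⊃ b): 1 > 0, so result = 0
  (a ∨ (¬a ⊃ b)) = max(0, 0) = 0
  ((a ∨ (¬a ⊃ b)) ∧ c) = min(0, 0) = 0
  (¬a ∧ ((a ∨ (¬a ⊃ b)) ∧ c)) = min(1, 0) = 0
  (a ⊃ a): 0 ≤ 0, so result = 1
  ((¬a ∧ ((a ∨ (¬a ⊃ b)) ∧ c)) ⊃ (a ⊃ a)): 0 ≤ 1, so result = 1
All 216 assignments give value 1 — the formula is a G_6-tautology.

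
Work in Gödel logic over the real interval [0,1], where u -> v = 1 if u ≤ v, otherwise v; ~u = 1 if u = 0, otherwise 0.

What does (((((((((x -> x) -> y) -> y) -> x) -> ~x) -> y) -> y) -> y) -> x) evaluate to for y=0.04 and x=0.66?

(x -> x): 0.66 ≤ 0.66, so result = 1
((x -> x) -> y): 1 > 0.04, so result = 0.04
(((x -> x) -> y) -> y): 0.04 ≤ 0.04, so result = 1
((((x -> x) -> y) -> y) -> x): 1 > 0.66, so result = 0.66
~x: Gödel ¬ of 0.66 = 0 (operand ≠ 0)
(((((x -> x) -> y) -> y) -> x) -> ~x): 0.66 > 0, so result = 0
((((((x -> x) -> y) -> y) -> x) -> ~x) -> y): 0 ≤ 0.04, so result = 1
(((((((x -> x) -> y) -> y) -> x) -> ~x) -> y) -> y): 1 > 0.04, so result = 0.04
((((((((x -> x) -> y) -> y) -> x) -> ~x) -> y) -> y) -> y): 0.04 ≤ 0.04, so result = 1
(((((((((x -> x) -> y) -> y) -> x) -> ~x) -> y) -> y) -> y) -> x): 1 > 0.66, so result = 0.66

0.66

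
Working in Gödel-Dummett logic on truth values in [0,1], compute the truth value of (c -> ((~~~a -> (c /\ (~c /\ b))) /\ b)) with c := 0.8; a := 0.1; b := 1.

~a: Gödel ¬ of 0.1 = 0 (operand ≠ 0)
~~a: Gödel ¬ of 0 = 1 (operand is 0)
~~~a: Gödel ¬ of 1 = 0 (operand ≠ 0)
~c: Gödel ¬ of 0.8 = 0 (operand ≠ 0)
(~c /\ b) = min(0, 1) = 0
(c /\ (~c /\ b)) = min(0.8, 0) = 0
(~~~a -> (c /\ (~c /\ b))): 0 ≤ 0, so result = 1
((~~~a -> (c /\ (~c /\ b))) /\ b) = min(1, 1) = 1
(c -> ((~~~a -> (c /\ (~c /\ b))) /\ b)): 0.8 ≤ 1, so result = 1

1.00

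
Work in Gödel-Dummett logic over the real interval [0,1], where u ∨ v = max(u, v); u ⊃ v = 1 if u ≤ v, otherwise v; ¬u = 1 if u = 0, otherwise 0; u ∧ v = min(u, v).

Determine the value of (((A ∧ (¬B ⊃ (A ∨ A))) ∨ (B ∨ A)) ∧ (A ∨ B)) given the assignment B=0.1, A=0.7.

¬B: Gödel ¬ of 0.1 = 0 (operand ≠ 0)
(A ∨ A) = max(0.7, 0.7) = 0.7
(¬B ⊃ (A ∨ A)): 0 ≤ 0.7, so result = 1
(A ∧ (¬B ⊃ (A ∨ A))) = min(0.7, 1) = 0.7
(B ∨ A) = max(0.1, 0.7) = 0.7
((A ∧ (¬B ⊃ (A ∨ A))) ∨ (B ∨ A)) = max(0.7, 0.7) = 0.7
(A ∨ B) = max(0.7, 0.1) = 0.7
(((A ∧ (¬B ⊃ (A ∨ A))) ∨ (B ∨ A)) ∧ (A ∨ B)) = min(0.7, 0.7) = 0.7

0.70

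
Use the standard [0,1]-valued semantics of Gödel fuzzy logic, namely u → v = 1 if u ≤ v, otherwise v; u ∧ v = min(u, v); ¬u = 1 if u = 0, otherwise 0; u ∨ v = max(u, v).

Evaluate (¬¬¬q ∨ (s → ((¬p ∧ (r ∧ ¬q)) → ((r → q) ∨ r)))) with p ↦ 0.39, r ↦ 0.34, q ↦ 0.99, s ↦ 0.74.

¬q: Gödel ¬ of 0.99 = 0 (operand ≠ 0)
¬¬q: Gödel ¬ of 0 = 1 (operand is 0)
¬¬¬q: Gödel ¬ of 1 = 0 (operand ≠ 0)
¬p: Gödel ¬ of 0.39 = 0 (operand ≠ 0)
¬q: Gödel ¬ of 0.99 = 0 (operand ≠ 0)
(r ∧ ¬q) = min(0.34, 0) = 0
(¬p ∧ (r ∧ ¬q)) = min(0, 0) = 0
(r → q): 0.34 ≤ 0.99, so result = 1
((r → q) ∨ r) = max(1, 0.34) = 1
((¬p ∧ (r ∧ ¬q)) → ((r → q) ∨ r)): 0 ≤ 1, so result = 1
(s → ((¬p ∧ (r ∧ ¬q)) → ((r → q) ∨ r))): 0.74 ≤ 1, so result = 1
(¬¬¬q ∨ (s → ((¬p ∧ (r ∧ ¬q)) → ((r → q) ∨ r)))) = max(0, 1) = 1

1.00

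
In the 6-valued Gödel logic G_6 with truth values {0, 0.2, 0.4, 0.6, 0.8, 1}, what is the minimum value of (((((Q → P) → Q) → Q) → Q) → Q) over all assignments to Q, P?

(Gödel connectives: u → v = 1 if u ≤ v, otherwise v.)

The minimum is attained at Q = 0.2, P = 0:
  (Q → P): 0.2 > 0, so result = 0
  ((Q → P) → Q): 0 ≤ 0.2, so result = 1
  (((Q → P) → Q) → Q): 1 > 0.2, so result = 0.2
  ((((Q → P) → Q) → Q) → Q): 0.2 ≤ 0.2, so result = 1
  (((((Q → P) → Q) → Q) → Q) → Q): 1 > 0.2, so result = 0.2
Checking all 36 assignments confirms none give a value below 0.20.

0.20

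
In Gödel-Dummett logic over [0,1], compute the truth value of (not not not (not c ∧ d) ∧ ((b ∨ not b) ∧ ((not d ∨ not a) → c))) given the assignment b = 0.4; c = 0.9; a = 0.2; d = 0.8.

not c: Gödel ¬ of 0.9 = 0 (operand ≠ 0)
(not c ∧ d) = min(0, 0.8) = 0
not (not c ∧ d): Gödel ¬ of 0 = 1 (operand is 0)
not not (not c ∧ d): Gödel ¬ of 1 = 0 (operand ≠ 0)
not not not (not c ∧ d): Gödel ¬ of 0 = 1 (operand is 0)
not b: Gödel ¬ of 0.4 = 0 (operand ≠ 0)
(b ∨ not b) = max(0.4, 0) = 0.4
not d: Gödel ¬ of 0.8 = 0 (operand ≠ 0)
not a: Gödel ¬ of 0.2 = 0 (operand ≠ 0)
(not d ∨ not a) = max(0, 0) = 0
((not d ∨ not a) → c): 0 ≤ 0.9, so result = 1
((b ∨ not b) ∧ ((not d ∨ not a) → c)) = min(0.4, 1) = 0.4
(not not not (not c ∧ d) ∧ ((b ∨ not b) ∧ ((not d ∨ not a) → c))) = min(1, 0.4) = 0.4

0.40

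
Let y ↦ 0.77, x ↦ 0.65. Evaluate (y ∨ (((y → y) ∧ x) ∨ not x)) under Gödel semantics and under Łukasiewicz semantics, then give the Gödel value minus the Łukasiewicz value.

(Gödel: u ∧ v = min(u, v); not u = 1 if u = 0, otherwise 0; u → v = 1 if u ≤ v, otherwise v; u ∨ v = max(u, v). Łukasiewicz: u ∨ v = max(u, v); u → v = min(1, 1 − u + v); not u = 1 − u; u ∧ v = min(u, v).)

Gödel evaluation:
  (y → y): 0.77 ≤ 0.77, so result = 1
  ((y → y) ∧ x) = min(1, 0.65) = 0.65
  not x: Gödel ¬ of 0.65 = 0 (operand ≠ 0)
  (((y → y) ∧ x) ∨ not x) = max(0.65, 0) = 0.65
  (y ∨ (((y → y) ∧ x) ∨ not x)) = max(0.77, 0.65) = 0.77
  Gödel value = 0.77
Łukasiewicz evaluation:
  (y → y): min(1, 1 − 0.77 + 0.77) = 1
  ((y → y) ∧ x) = min(1, 0.65) = 0.65
  not x: Łukasiewicz ¬ gives 1 − 0.65 = 0.35
  (((y → y) ∧ x) ∨ not x) = max(0.65, 0.35) = 0.65
  (y ∨ (((y → y) ∧ x) ∨ not x)) = max(0.77, 0.65) = 0.77
  Łukasiewicz value = 0.77
Difference: 0.77 − 0.77 = 0.00

0.00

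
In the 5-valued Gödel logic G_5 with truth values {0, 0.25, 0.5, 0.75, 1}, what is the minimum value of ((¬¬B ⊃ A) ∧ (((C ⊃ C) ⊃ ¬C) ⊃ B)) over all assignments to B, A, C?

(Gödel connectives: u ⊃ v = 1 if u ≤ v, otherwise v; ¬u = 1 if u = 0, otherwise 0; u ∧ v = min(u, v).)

The minimum is attained at B = 0, A = 0, C = 0:
  ¬B: Gödel ¬ of 0 = 1 (operand is 0)
  ¬¬B: Gödel ¬ of 1 = 0 (operand ≠ 0)
  (¬¬B ⊃ A): 0 ≤ 0, so result = 1
  (C ⊃ C): 0 ≤ 0, so result = 1
  ¬C: Gödel ¬ of 0 = 1 (operand is 0)
  ((C ⊃ C) ⊃ ¬C): 1 ≤ 1, so result = 1
  (((C ⊃ C) ⊃ ¬C) ⊃ B): 1 > 0, so result = 0
  ((¬¬B ⊃ A) ∧ (((C ⊃ C) ⊃ ¬C) ⊃ B)) = min(1, 0) = 0
Checking all 125 assignments confirms none give a value below 0.00.

0.00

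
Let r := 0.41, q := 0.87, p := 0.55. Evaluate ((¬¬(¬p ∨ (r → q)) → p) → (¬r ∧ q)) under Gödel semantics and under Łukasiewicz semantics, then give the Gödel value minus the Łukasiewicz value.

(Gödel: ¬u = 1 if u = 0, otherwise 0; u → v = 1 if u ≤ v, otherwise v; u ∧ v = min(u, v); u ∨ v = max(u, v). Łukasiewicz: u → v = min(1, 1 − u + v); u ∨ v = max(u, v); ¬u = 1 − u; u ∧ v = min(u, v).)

Gödel evaluation:
  ¬p: Gödel ¬ of 0.55 = 0 (operand ≠ 0)
  (r → q): 0.41 ≤ 0.87, so result = 1
  (¬p ∨ (r → q)) = max(0, 1) = 1
  ¬(¬p ∨ (r → q)): Gödel ¬ of 1 = 0 (operand ≠ 0)
  ¬¬(¬p ∨ (r → q)): Gödel ¬ of 0 = 1 (operand is 0)
  (¬¬(¬p ∨ (r → q)) → p): 1 > 0.55, so result = 0.55
  ¬r: Gödel ¬ of 0.41 = 0 (operand ≠ 0)
  (¬r ∧ q) = min(0, 0.87) = 0
  ((¬¬(¬p ∨ (r → q)) → p) → (¬r ∧ q)): 0.55 > 0, so result = 0
  Gödel value = 0
Łukasiewicz evaluation:
  ¬p: Łukasiewicz ¬ gives 1 − 0.55 = 0.45
  (r → q): min(1, 1 − 0.41 + 0.87) = 1
  (¬p ∨ (r → q)) = max(0.45, 1) = 1
  ¬(¬p ∨ (r → q)): Łukasiewicz ¬ gives 1 − 1 = 0
  ¬¬(¬p ∨ (r → q)): Łukasiewicz ¬ gives 1 − 0 = 1
  (¬¬(¬p ∨ (r → q)) → p): min(1, 1 − 1 + 0.55) = 0.55
  ¬r: Łukasiewicz ¬ gives 1 − 0.41 = 0.59
  (¬r ∧ q) = min(0.59, 0.87) = 0.59
  ((¬¬(¬p ∨ (r → q)) → p) → (¬r ∧ q)): min(1, 1 − 0.55 + 0.59) = 1
  Łukasiewicz value = 1
Difference: 0 − 1 = -1.00

-1.00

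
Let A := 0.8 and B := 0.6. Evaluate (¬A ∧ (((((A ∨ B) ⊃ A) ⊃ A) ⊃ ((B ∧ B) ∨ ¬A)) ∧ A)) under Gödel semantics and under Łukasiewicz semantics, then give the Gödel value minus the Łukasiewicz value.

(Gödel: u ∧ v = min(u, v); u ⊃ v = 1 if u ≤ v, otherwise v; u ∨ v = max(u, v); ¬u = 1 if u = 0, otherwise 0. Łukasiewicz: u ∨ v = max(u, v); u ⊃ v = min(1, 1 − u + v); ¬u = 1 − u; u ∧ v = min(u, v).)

-0.20

Gödel evaluation:
  ¬A: Gödel ¬ of 0.8 = 0 (operand ≠ 0)
  (A ∨ B) = max(0.8, 0.6) = 0.8
  ((A ∨ B) ⊃ A): 0.8 ≤ 0.8, so result = 1
  (((A ∨ B) ⊃ A) ⊃ A): 1 > 0.8, so result = 0.8
  (B ∧ B) = min(0.6, 0.6) = 0.6
  ¬A: Gödel ¬ of 0.8 = 0 (operand ≠ 0)
  ((B ∧ B) ∨ ¬A) = max(0.6, 0) = 0.6
  ((((A ∨ B) ⊃ A) ⊃ A) ⊃ ((B ∧ B) ∨ ¬A)): 0.8 > 0.6, so result = 0.6
  (((((A ∨ B) ⊃ A) ⊃ A) ⊃ ((B ∧ B) ∨ ¬A)) ∧ A) = min(0.6, 0.8) = 0.6
  (¬A ∧ (((((A ∨ B) ⊃ A) ⊃ A) ⊃ ((B ∧ B) ∨ ¬A)) ∧ A)) = min(0, 0.6) = 0
  Gödel value = 0
Łukasiewicz evaluation:
  ¬A: Łukasiewicz ¬ gives 1 − 0.8 = 0.2
  (A ∨ B) = max(0.8, 0.6) = 0.8
  ((A ∨ B) ⊃ A): min(1, 1 − 0.8 + 0.8) = 1
  (((A ∨ B) ⊃ A) ⊃ A): min(1, 1 − 1 + 0.8) = 0.8
  (B ∧ B) = min(0.6, 0.6) = 0.6
  ¬A: Łukasiewicz ¬ gives 1 − 0.8 = 0.2
  ((B ∧ B) ∨ ¬A) = max(0.6, 0.2) = 0.6
  ((((A ∨ B) ⊃ A) ⊃ A) ⊃ ((B ∧ B) ∨ ¬A)): min(1, 1 − 0.8 + 0.6) = 0.8
  (((((A ∨ B) ⊃ A) ⊃ A) ⊃ ((B ∧ B) ∨ ¬A)) ∧ A) = min(0.8, 0.8) = 0.8
  (¬A ∧ (((((A ∨ B) ⊃ A) ⊃ A) ⊃ ((B ∧ B) ∨ ¬A)) ∧ A)) = min(0.2, 0.8) = 0.2
  Łukasiewicz value = 0.2
Difference: 0 − 0.2 = -0.20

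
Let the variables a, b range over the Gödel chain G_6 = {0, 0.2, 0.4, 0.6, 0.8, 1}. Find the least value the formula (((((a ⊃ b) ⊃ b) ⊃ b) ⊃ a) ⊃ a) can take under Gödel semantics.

0.20

The minimum is attained at a = 0.2, b = 0:
  (a ⊃ b): 0.2 > 0, so result = 0
  ((a ⊃ b) ⊃ b): 0 ≤ 0, so result = 1
  (((a ⊃ b) ⊃ b) ⊃ b): 1 > 0, so result = 0
  ((((a ⊃ b) ⊃ b) ⊃ b) ⊃ a): 0 ≤ 0.2, so result = 1
  (((((a ⊃ b) ⊃ b) ⊃ b) ⊃ a) ⊃ a): 1 > 0.2, so result = 0.2
Checking all 36 assignments confirms none give a value below 0.20.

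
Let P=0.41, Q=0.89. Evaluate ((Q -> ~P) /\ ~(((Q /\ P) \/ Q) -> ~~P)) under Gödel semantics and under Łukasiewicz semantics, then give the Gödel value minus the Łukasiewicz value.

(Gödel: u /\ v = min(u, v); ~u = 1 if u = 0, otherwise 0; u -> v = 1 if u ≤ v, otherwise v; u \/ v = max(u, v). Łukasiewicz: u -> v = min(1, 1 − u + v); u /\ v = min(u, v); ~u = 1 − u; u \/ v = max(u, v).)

Gödel evaluation:
  ~P: Gödel ¬ of 0.41 = 0 (operand ≠ 0)
  (Q -> ~P): 0.89 > 0, so result = 0
  (Q /\ P) = min(0.89, 0.41) = 0.41
  ((Q /\ P) \/ Q) = max(0.41, 0.89) = 0.89
  ~P: Gödel ¬ of 0.41 = 0 (operand ≠ 0)
  ~~P: Gödel ¬ of 0 = 1 (operand is 0)
  (((Q /\ P) \/ Q) -> ~~P): 0.89 ≤ 1, so result = 1
  ~(((Q /\ P) \/ Q) -> ~~P): Gödel ¬ of 1 = 0 (operand ≠ 0)
  ((Q -> ~P) /\ ~(((Q /\ P) \/ Q) -> ~~P)) = min(0, 0) = 0
  Gödel value = 0
Łukasiewicz evaluation:
  ~P: Łukasiewicz ¬ gives 1 − 0.41 = 0.59
  (Q -> ~P): min(1, 1 − 0.89 + 0.59) = 0.7
  (Q /\ P) = min(0.89, 0.41) = 0.41
  ((Q /\ P) \/ Q) = max(0.41, 0.89) = 0.89
  ~P: Łukasiewicz ¬ gives 1 − 0.41 = 0.59
  ~~P: Łukasiewicz ¬ gives 1 − 0.59 = 0.41
  (((Q /\ P) \/ Q) -> ~~P): min(1, 1 − 0.89 + 0.41) = 0.52
  ~(((Q /\ P) \/ Q) -> ~~P): Łukasiewicz ¬ gives 1 − 0.52 = 0.48
  ((Q -> ~P) /\ ~(((Q /\ P) \/ Q) -> ~~P)) = min(0.7, 0.48) = 0.48
  Łukasiewicz value = 0.48
Difference: 0 − 0.48 = -0.48

-0.48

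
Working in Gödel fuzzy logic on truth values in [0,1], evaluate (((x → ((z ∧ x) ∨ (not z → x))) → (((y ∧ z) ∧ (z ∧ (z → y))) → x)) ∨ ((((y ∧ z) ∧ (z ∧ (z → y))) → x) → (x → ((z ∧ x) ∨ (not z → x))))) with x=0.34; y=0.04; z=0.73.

(z ∧ x) = min(0.73, 0.34) = 0.34
not z: Gödel ¬ of 0.73 = 0 (operand ≠ 0)
(not z → x): 0 ≤ 0.34, so result = 1
((z ∧ x) ∨ (not z → x)) = max(0.34, 1) = 1
(x → ((z ∧ x) ∨ (not z → x))): 0.34 ≤ 1, so result = 1
(y ∧ z) = min(0.04, 0.73) = 0.04
(z → y): 0.73 > 0.04, so result = 0.04
(z ∧ (z → y)) = min(0.73, 0.04) = 0.04
((y ∧ z) ∧ (z ∧ (z → y))) = min(0.04, 0.04) = 0.04
(((y ∧ z) ∧ (z ∧ (z → y))) → x): 0.04 ≤ 0.34, so result = 1
((x → ((z ∧ x) ∨ (not z → x))) → (((y ∧ z) ∧ (z ∧ (z → y))) → x)): 1 ≤ 1, so result = 1
(y ∧ z) = min(0.04, 0.73) = 0.04
(z → y): 0.73 > 0.04, so result = 0.04
(z ∧ (z → y)) = min(0.73, 0.04) = 0.04
((y ∧ z) ∧ (z ∧ (z → y))) = min(0.04, 0.04) = 0.04
(((y ∧ z) ∧ (z ∧ (z → y))) → x): 0.04 ≤ 0.34, so result = 1
(z ∧ x) = min(0.73, 0.34) = 0.34
not z: Gödel ¬ of 0.73 = 0 (operand ≠ 0)
(not z → x): 0 ≤ 0.34, so result = 1
((z ∧ x) ∨ (not z → x)) = max(0.34, 1) = 1
(x → ((z ∧ x) ∨ (not z → x))): 0.34 ≤ 1, so result = 1
((((y ∧ z) ∧ (z ∧ (z → y))) → x) → (x → ((z ∧ x) ∨ (not z → x)))): 1 ≤ 1, so result = 1
(((x → ((z ∧ x) ∨ (not z → x))) → (((y ∧ z) ∧ (z ∧ (z → y))) → x)) ∨ ((((y ∧ z) ∧ (z ∧ (z → y))) → x) → (x → ((z ∧ x) ∨ (not z → x))))) = max(1, 1) = 1

1.00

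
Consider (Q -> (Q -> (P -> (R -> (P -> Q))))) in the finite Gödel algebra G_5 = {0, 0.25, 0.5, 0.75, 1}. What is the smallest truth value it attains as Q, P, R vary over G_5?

Every assignment gives 1. For instance at Q = 0, P = 0, R = 0:
  (P -> Q): 0 ≤ 0, so result = 1
  (R -> (P -> Q)): 0 ≤ 1, so result = 1
  (P -> (R -> (P -> Q))): 0 ≤ 1, so result = 1
  (Q -> (P -> (R -> (P -> Q)))): 0 ≤ 1, so result = 1
  (Q -> (Q -> (P -> (R -> (P -> Q))))): 0 ≤ 1, so result = 1
All 125 assignments give value 1 — the formula is a G_5-tautology.

1.00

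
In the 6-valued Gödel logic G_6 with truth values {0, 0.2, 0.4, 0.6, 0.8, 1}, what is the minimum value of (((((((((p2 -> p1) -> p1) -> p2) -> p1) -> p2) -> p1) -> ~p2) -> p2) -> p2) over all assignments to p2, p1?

0.20

The minimum is attained at p2 = 0.2, p1 = 0.2:
  (p2 -> p1): 0.2 ≤ 0.2, so result = 1
  ((p2 -> p1) -> p1): 1 > 0.2, so result = 0.2
  (((p2 -> p1) -> p1) -> p2): 0.2 ≤ 0.2, so result = 1
  ((((p2 -> p1) -> p1) -> p2) -> p1): 1 > 0.2, so result = 0.2
  (((((p2 -> p1) -> p1) -> p2) -> p1) -> p2): 0.2 ≤ 0.2, so result = 1
  ((((((p2 -> p1) -> p1) -> p2) -> p1) -> p2) -> p1): 1 > 0.2, so result = 0.2
  ~p2: Gödel ¬ of 0.2 = 0 (operand ≠ 0)
  (((((((p2 -> p1) -> p1) -> p2) -> p1) -> p2) -> p1) -> ~p2): 0.2 > 0, so result = 0
  ((((((((p2 -> p1) -> p1) -> p2) -> p1) -> p2) -> p1) -> ~p2) -> p2): 0 ≤ 0.2, so result = 1
  (((((((((p2 -> p1) -> p1) -> p2) -> p1) -> p2) -> p1) -> ~p2) -> p2) -> p2): 1 > 0.2, so result = 0.2
Checking all 36 assignments confirms none give a value below 0.20.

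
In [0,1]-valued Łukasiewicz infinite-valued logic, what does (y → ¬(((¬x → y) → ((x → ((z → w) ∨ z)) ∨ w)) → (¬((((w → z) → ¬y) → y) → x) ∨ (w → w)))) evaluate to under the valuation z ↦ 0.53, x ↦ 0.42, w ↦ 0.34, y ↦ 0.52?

¬x: Łukasiewicz ¬ gives 1 − 0.42 = 0.58
(¬x → y): min(1, 1 − 0.58 + 0.52) = 0.94
(z → w): min(1, 1 − 0.53 + 0.34) = 0.81
((z → w) ∨ z) = max(0.81, 0.53) = 0.81
(x → ((z → w) ∨ z)): min(1, 1 − 0.42 + 0.81) = 1
((x → ((z → w) ∨ z)) ∨ w) = max(1, 0.34) = 1
((¬x → y) → ((x → ((z → w) ∨ z)) ∨ w)): min(1, 1 − 0.94 + 1) = 1
(w → z): min(1, 1 − 0.34 + 0.53) = 1
¬y: Łukasiewicz ¬ gives 1 − 0.52 = 0.48
((w → z) → ¬y): min(1, 1 − 1 + 0.48) = 0.48
(((w → z) → ¬y) → y): min(1, 1 − 0.48 + 0.52) = 1
((((w → z) → ¬y) → y) → x): min(1, 1 − 1 + 0.42) = 0.42
¬((((w → z) → ¬y) → y) → x): Łukasiewicz ¬ gives 1 − 0.42 = 0.58
(w → w): min(1, 1 − 0.34 + 0.34) = 1
(¬((((w → z) → ¬y) → y) → x) ∨ (w → w)) = max(0.58, 1) = 1
(((¬x → y) → ((x → ((z → w) ∨ z)) ∨ w)) → (¬((((w → z) → ¬y) → y) → x) ∨ (w → w))): min(1, 1 − 1 + 1) = 1
¬(((¬x → y) → ((x → ((z → w) ∨ z)) ∨ w)) → (¬((((w → z) → ¬y) → y) → x) ∨ (w → w))): Łukasiewicz ¬ gives 1 − 1 = 0
(y → ¬(((¬x → y) → ((x → ((z → w) ∨ z)) ∨ w)) → (¬((((w → z) → ¬y) → y) → x) ∨ (w → w)))): min(1, 1 − 0.52 + 0) = 0.48

0.48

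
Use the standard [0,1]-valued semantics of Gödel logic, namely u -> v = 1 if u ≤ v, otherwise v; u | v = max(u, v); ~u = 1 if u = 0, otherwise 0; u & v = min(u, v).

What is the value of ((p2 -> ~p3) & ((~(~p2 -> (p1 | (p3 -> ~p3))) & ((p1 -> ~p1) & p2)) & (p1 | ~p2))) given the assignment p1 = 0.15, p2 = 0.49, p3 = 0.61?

0.00

~p3: Gödel ¬ of 0.61 = 0 (operand ≠ 0)
(p2 -> ~p3): 0.49 > 0, so result = 0
~p2: Gödel ¬ of 0.49 = 0 (operand ≠ 0)
~p3: Gödel ¬ of 0.61 = 0 (operand ≠ 0)
(p3 -> ~p3): 0.61 > 0, so result = 0
(p1 | (p3 -> ~p3)) = max(0.15, 0) = 0.15
(~p2 -> (p1 | (p3 -> ~p3))): 0 ≤ 0.15, so result = 1
~(~p2 -> (p1 | (p3 -> ~p3))): Gödel ¬ of 1 = 0 (operand ≠ 0)
~p1: Gödel ¬ of 0.15 = 0 (operand ≠ 0)
(p1 -> ~p1): 0.15 > 0, so result = 0
((p1 -> ~p1) & p2) = min(0, 0.49) = 0
(~(~p2 -> (p1 | (p3 -> ~p3))) & ((p1 -> ~p1) & p2)) = min(0, 0) = 0
~p2: Gödel ¬ of 0.49 = 0 (operand ≠ 0)
(p1 | ~p2) = max(0.15, 0) = 0.15
((~(~p2 -> (p1 | (p3 -> ~p3))) & ((p1 -> ~p1) & p2)) & (p1 | ~p2)) = min(0, 0.15) = 0
((p2 -> ~p3) & ((~(~p2 -> (p1 | (p3 -> ~p3))) & ((p1 -> ~p1) & p2)) & (p1 | ~p2))) = min(0, 0) = 0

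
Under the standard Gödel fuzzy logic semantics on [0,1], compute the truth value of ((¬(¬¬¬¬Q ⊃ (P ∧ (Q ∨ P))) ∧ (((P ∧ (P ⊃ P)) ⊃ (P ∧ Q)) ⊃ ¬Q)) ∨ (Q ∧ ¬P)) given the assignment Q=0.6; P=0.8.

¬Q: Gödel ¬ of 0.6 = 0 (operand ≠ 0)
¬¬Q: Gödel ¬ of 0 = 1 (operand is 0)
¬¬¬Q: Gödel ¬ of 1 = 0 (operand ≠ 0)
¬¬¬¬Q: Gödel ¬ of 0 = 1 (operand is 0)
(Q ∨ P) = max(0.6, 0.8) = 0.8
(P ∧ (Q ∨ P)) = min(0.8, 0.8) = 0.8
(¬¬¬¬Q ⊃ (P ∧ (Q ∨ P))): 1 > 0.8, so result = 0.8
¬(¬¬¬¬Q ⊃ (P ∧ (Q ∨ P))): Gödel ¬ of 0.8 = 0 (operand ≠ 0)
(P ⊃ P): 0.8 ≤ 0.8, so result = 1
(P ∧ (P ⊃ P)) = min(0.8, 1) = 0.8
(P ∧ Q) = min(0.8, 0.6) = 0.6
((P ∧ (P ⊃ P)) ⊃ (P ∧ Q)): 0.8 > 0.6, so result = 0.6
¬Q: Gödel ¬ of 0.6 = 0 (operand ≠ 0)
(((P ∧ (P ⊃ P)) ⊃ (P ∧ Q)) ⊃ ¬Q): 0.6 > 0, so result = 0
(¬(¬¬¬¬Q ⊃ (P ∧ (Q ∨ P))) ∧ (((P ∧ (P ⊃ P)) ⊃ (P ∧ Q)) ⊃ ¬Q)) = min(0, 0) = 0
¬P: Gödel ¬ of 0.8 = 0 (operand ≠ 0)
(Q ∧ ¬P) = min(0.6, 0) = 0
((¬(¬¬¬¬Q ⊃ (P ∧ (Q ∨ P))) ∧ (((P ∧ (P ⊃ P)) ⊃ (P ∧ Q)) ⊃ ¬Q)) ∨ (Q ∧ ¬P)) = max(0, 0) = 0

0.00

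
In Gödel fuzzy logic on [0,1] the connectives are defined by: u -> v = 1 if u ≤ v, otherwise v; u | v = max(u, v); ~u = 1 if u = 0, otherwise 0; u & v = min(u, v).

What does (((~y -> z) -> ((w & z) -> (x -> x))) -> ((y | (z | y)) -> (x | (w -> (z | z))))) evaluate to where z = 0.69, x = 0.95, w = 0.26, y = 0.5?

1.00

~y: Gödel ¬ of 0.5 = 0 (operand ≠ 0)
(~y -> z): 0 ≤ 0.69, so result = 1
(w & z) = min(0.26, 0.69) = 0.26
(x -> x): 0.95 ≤ 0.95, so result = 1
((w & z) -> (x -> x)): 0.26 ≤ 1, so result = 1
((~y -> z) -> ((w & z) -> (x -> x))): 1 ≤ 1, so result = 1
(z | y) = max(0.69, 0.5) = 0.69
(y | (z | y)) = max(0.5, 0.69) = 0.69
(z | z) = max(0.69, 0.69) = 0.69
(w -> (z | z)): 0.26 ≤ 0.69, so result = 1
(x | (w -> (z | z))) = max(0.95, 1) = 1
((y | (z | y)) -> (x | (w -> (z | z)))): 0.69 ≤ 1, so result = 1
(((~y -> z) -> ((w & z) -> (x -> x))) -> ((y | (z | y)) -> (x | (w -> (z | z))))): 1 ≤ 1, so result = 1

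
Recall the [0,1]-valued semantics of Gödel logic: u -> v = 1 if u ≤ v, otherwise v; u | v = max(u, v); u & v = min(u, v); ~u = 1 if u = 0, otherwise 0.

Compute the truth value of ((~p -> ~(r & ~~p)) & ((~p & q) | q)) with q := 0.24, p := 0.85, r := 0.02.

~p: Gödel ¬ of 0.85 = 0 (operand ≠ 0)
~p: Gödel ¬ of 0.85 = 0 (operand ≠ 0)
~~p: Gödel ¬ of 0 = 1 (operand is 0)
(r & ~~p) = min(0.02, 1) = 0.02
~(r & ~~p): Gödel ¬ of 0.02 = 0 (operand ≠ 0)
(~p -> ~(r & ~~p)): 0 ≤ 0, so result = 1
~p: Gödel ¬ of 0.85 = 0 (operand ≠ 0)
(~p & q) = min(0, 0.24) = 0
((~p & q) | q) = max(0, 0.24) = 0.24
((~p -> ~(r & ~~p)) & ((~p & q) | q)) = min(1, 0.24) = 0.24

0.24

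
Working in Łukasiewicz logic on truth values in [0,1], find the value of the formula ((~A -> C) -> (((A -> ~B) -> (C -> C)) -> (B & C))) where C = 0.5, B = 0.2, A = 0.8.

~A: Łukasiewicz ¬ gives 1 − 0.8 = 0.2
(~A -> C): min(1, 1 − 0.2 + 0.5) = 1
~B: Łukasiewicz ¬ gives 1 − 0.2 = 0.8
(A -> ~B): min(1, 1 − 0.8 + 0.8) = 1
(C -> C): min(1, 1 − 0.5 + 0.5) = 1
((A -> ~B) -> (C -> C)): min(1, 1 − 1 + 1) = 1
(B & C) = min(0.2, 0.5) = 0.2
(((A -> ~B) -> (C -> C)) -> (B & C)): min(1, 1 − 1 + 0.2) = 0.2
((~A -> C) -> (((A -> ~B) -> (C -> C)) -> (B & C))): min(1, 1 − 1 + 0.2) = 0.2

0.20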